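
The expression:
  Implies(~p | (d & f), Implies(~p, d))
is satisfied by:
  {d: True, p: True}
  {d: True, p: False}
  {p: True, d: False}


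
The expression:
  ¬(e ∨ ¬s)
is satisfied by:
  {s: True, e: False}


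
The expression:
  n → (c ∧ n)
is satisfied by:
  {c: True, n: False}
  {n: False, c: False}
  {n: True, c: True}


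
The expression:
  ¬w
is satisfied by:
  {w: False}


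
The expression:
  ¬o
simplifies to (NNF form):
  ¬o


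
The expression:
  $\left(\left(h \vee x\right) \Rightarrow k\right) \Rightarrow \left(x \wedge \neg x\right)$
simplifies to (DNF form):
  $\left(h \wedge \neg k\right) \vee \left(x \wedge \neg k\right)$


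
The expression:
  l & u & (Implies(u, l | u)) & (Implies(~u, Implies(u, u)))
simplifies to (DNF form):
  l & u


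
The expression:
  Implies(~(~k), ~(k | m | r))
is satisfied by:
  {k: False}


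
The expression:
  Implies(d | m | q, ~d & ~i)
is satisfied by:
  {q: False, d: False, i: False, m: False}
  {m: True, q: False, d: False, i: False}
  {q: True, m: False, d: False, i: False}
  {m: True, q: True, d: False, i: False}
  {i: True, m: False, q: False, d: False}


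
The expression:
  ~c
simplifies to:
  ~c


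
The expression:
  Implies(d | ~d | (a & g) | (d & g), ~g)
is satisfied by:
  {g: False}


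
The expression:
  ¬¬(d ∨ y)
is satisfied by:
  {y: True, d: True}
  {y: True, d: False}
  {d: True, y: False}


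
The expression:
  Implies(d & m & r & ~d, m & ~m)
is always true.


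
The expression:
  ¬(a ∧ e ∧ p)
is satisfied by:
  {p: False, e: False, a: False}
  {a: True, p: False, e: False}
  {e: True, p: False, a: False}
  {a: True, e: True, p: False}
  {p: True, a: False, e: False}
  {a: True, p: True, e: False}
  {e: True, p: True, a: False}


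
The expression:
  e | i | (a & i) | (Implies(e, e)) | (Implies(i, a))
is always true.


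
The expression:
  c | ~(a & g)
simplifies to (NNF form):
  c | ~a | ~g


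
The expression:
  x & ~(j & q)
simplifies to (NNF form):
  x & (~j | ~q)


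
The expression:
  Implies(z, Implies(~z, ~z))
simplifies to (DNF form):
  True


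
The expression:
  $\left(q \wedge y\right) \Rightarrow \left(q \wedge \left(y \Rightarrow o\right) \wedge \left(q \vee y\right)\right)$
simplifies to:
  $o \vee \neg q \vee \neg y$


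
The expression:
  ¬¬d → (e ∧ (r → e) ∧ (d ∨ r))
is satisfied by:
  {e: True, d: False}
  {d: False, e: False}
  {d: True, e: True}


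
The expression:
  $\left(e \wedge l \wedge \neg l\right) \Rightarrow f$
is always true.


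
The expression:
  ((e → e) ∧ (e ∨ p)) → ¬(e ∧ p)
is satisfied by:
  {p: False, e: False}
  {e: True, p: False}
  {p: True, e: False}


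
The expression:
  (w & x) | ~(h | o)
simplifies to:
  (w | ~h) & (w | ~o) & (x | ~h) & (x | ~o)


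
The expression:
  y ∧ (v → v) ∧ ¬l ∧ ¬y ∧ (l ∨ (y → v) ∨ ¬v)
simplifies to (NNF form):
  False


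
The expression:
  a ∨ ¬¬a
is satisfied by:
  {a: True}


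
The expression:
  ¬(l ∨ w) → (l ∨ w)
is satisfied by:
  {l: True, w: True}
  {l: True, w: False}
  {w: True, l: False}


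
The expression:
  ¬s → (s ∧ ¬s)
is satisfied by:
  {s: True}


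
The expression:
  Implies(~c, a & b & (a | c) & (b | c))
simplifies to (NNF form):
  c | (a & b)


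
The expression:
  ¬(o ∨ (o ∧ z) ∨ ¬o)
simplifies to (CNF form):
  False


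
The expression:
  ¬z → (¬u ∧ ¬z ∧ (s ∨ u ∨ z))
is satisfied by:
  {z: True, s: True, u: False}
  {z: True, u: False, s: False}
  {z: True, s: True, u: True}
  {z: True, u: True, s: False}
  {s: True, u: False, z: False}


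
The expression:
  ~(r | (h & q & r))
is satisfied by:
  {r: False}


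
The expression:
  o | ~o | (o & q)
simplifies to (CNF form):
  True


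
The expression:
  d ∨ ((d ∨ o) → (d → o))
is always true.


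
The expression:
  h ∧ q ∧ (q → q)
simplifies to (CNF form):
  h ∧ q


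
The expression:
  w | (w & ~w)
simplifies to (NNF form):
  w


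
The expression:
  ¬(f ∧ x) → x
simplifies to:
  x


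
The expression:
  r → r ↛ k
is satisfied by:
  {k: False, r: False}
  {r: True, k: False}
  {k: True, r: False}


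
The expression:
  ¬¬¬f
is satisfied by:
  {f: False}


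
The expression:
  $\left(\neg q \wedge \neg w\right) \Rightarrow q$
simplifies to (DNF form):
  $q \vee w$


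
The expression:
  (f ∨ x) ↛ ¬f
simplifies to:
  f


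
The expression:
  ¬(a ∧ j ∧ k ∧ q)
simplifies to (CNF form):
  ¬a ∨ ¬j ∨ ¬k ∨ ¬q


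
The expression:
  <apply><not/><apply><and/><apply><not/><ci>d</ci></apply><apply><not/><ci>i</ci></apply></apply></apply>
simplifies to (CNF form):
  <apply><or/><ci>d</ci><ci>i</ci></apply>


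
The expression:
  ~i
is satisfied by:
  {i: False}


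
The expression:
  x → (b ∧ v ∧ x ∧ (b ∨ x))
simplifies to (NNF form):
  (b ∧ v) ∨ ¬x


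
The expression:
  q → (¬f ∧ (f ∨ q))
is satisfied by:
  {q: False, f: False}
  {f: True, q: False}
  {q: True, f: False}


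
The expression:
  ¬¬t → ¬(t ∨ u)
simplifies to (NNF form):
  ¬t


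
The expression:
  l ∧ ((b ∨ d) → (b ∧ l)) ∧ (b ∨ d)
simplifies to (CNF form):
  b ∧ l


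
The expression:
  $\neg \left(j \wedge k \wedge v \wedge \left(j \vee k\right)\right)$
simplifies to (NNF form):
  $\neg j \vee \neg k \vee \neg v$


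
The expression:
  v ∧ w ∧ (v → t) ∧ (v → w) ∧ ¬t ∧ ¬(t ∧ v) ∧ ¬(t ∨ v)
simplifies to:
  False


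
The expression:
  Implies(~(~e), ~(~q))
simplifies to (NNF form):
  q | ~e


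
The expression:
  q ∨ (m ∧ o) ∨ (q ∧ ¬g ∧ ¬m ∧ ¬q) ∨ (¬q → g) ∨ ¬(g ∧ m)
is always true.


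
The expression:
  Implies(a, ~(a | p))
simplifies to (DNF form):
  ~a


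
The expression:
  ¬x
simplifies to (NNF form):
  ¬x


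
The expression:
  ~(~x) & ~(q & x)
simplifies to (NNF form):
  x & ~q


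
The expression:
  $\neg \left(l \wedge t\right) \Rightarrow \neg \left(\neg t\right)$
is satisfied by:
  {t: True}


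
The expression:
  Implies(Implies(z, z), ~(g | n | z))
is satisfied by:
  {n: False, g: False, z: False}


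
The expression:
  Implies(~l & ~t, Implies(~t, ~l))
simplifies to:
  True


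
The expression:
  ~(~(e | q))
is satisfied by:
  {q: True, e: True}
  {q: True, e: False}
  {e: True, q: False}


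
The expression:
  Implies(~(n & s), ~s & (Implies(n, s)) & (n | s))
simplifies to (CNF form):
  n & s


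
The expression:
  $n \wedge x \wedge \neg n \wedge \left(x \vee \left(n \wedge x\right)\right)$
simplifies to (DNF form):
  $\text{False}$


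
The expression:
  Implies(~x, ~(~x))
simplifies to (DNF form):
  x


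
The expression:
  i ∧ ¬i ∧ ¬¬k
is never true.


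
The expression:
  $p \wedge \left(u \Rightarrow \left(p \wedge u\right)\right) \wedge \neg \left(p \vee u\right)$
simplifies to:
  $\text{False}$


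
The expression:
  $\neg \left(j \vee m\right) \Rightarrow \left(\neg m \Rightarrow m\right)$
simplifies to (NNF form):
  $j \vee m$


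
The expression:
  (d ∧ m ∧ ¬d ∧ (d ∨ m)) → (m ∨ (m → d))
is always true.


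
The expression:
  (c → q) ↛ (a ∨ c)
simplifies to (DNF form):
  ¬a ∧ ¬c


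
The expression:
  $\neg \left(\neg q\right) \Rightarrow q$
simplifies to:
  $\text{True}$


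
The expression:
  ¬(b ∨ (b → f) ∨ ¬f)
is never true.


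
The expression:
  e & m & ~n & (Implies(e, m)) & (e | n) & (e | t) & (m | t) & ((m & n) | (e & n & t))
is never true.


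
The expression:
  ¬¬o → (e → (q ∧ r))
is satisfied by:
  {q: True, r: True, e: False, o: False}
  {q: True, r: False, e: False, o: False}
  {r: True, q: False, e: False, o: False}
  {q: False, r: False, e: False, o: False}
  {q: True, o: True, r: True, e: False}
  {q: True, o: True, r: False, e: False}
  {o: True, r: True, q: False, e: False}
  {o: True, q: False, r: False, e: False}
  {q: True, e: True, r: True, o: False}
  {q: True, e: True, r: False, o: False}
  {e: True, r: True, q: False, o: False}
  {e: True, q: False, r: False, o: False}
  {q: True, o: True, e: True, r: True}


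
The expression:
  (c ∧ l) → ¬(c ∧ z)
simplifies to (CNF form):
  ¬c ∨ ¬l ∨ ¬z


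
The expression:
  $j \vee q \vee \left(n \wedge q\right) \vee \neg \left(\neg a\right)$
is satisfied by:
  {a: True, q: True, j: True}
  {a: True, q: True, j: False}
  {a: True, j: True, q: False}
  {a: True, j: False, q: False}
  {q: True, j: True, a: False}
  {q: True, j: False, a: False}
  {j: True, q: False, a: False}


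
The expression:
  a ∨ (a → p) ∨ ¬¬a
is always true.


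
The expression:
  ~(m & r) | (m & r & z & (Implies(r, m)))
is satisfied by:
  {z: True, m: False, r: False}
  {m: False, r: False, z: False}
  {r: True, z: True, m: False}
  {r: True, m: False, z: False}
  {z: True, m: True, r: False}
  {m: True, z: False, r: False}
  {r: True, m: True, z: True}


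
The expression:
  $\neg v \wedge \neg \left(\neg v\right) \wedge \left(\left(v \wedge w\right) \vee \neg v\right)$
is never true.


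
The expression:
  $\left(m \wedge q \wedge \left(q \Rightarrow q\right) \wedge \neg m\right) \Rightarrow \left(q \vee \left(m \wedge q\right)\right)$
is always true.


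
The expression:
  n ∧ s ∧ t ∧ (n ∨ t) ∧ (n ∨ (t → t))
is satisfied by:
  {t: True, s: True, n: True}


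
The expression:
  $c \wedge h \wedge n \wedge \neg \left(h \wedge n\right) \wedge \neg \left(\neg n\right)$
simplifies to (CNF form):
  $\text{False}$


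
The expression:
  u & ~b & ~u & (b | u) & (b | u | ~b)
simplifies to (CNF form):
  False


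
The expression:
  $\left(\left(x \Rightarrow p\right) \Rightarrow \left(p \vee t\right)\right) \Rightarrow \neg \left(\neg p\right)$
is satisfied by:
  {p: True, x: False, t: False}
  {t: True, p: True, x: False}
  {p: True, x: True, t: False}
  {t: True, p: True, x: True}
  {t: False, x: False, p: False}


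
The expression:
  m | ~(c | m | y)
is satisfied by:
  {m: True, c: False, y: False}
  {y: True, m: True, c: False}
  {m: True, c: True, y: False}
  {y: True, m: True, c: True}
  {y: False, c: False, m: False}


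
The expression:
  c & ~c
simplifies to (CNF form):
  False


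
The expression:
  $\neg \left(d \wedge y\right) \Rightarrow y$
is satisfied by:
  {y: True}


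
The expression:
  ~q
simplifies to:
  ~q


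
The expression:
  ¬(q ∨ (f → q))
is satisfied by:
  {f: True, q: False}


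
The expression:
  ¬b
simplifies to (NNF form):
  ¬b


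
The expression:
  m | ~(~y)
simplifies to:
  m | y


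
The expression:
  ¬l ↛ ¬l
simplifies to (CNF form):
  False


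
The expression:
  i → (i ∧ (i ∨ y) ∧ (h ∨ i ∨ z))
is always true.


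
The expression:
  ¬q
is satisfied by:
  {q: False}


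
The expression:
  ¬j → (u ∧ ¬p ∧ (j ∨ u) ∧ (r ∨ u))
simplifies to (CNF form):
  (j ∨ u) ∧ (j ∨ ¬p)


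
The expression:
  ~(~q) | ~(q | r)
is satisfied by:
  {q: True, r: False}
  {r: False, q: False}
  {r: True, q: True}


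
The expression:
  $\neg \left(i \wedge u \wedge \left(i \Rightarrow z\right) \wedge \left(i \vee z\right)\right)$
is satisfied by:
  {u: False, z: False, i: False}
  {i: True, u: False, z: False}
  {z: True, u: False, i: False}
  {i: True, z: True, u: False}
  {u: True, i: False, z: False}
  {i: True, u: True, z: False}
  {z: True, u: True, i: False}


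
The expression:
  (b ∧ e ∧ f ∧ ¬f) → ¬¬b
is always true.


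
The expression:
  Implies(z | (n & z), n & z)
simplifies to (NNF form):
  n | ~z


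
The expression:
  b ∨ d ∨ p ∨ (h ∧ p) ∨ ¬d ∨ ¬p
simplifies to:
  True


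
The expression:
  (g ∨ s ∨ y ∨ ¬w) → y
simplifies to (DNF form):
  y ∨ (w ∧ ¬g ∧ ¬s)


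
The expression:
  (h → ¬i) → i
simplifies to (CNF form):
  i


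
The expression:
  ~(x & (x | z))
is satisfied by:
  {x: False}


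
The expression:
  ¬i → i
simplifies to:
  i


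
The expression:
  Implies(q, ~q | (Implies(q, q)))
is always true.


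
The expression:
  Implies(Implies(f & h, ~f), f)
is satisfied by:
  {f: True}


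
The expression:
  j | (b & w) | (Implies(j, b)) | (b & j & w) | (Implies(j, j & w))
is always true.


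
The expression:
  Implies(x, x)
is always true.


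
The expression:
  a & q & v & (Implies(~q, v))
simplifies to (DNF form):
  a & q & v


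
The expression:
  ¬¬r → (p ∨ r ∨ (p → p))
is always true.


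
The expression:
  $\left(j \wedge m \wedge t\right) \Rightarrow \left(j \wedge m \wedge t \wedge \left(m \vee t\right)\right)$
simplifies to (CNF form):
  $\text{True}$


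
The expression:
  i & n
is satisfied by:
  {i: True, n: True}


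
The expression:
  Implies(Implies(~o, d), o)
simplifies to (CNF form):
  o | ~d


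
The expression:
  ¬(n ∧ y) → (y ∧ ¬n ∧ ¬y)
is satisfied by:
  {y: True, n: True}


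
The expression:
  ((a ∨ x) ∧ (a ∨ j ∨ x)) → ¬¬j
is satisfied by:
  {j: True, x: False, a: False}
  {a: True, j: True, x: False}
  {j: True, x: True, a: False}
  {a: True, j: True, x: True}
  {a: False, x: False, j: False}


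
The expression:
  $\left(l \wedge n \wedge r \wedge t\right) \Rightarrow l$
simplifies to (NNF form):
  $\text{True}$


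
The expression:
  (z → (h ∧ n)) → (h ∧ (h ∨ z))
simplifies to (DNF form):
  h ∨ z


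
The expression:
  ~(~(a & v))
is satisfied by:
  {a: True, v: True}


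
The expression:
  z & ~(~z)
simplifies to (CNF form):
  z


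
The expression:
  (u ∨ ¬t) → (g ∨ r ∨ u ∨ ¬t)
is always true.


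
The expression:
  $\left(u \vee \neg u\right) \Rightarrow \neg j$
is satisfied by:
  {j: False}


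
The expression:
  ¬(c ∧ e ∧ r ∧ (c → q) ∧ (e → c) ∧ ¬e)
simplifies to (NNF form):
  True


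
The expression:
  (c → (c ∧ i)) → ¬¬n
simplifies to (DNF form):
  n ∨ (c ∧ ¬i)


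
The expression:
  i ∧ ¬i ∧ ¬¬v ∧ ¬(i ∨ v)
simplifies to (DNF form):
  False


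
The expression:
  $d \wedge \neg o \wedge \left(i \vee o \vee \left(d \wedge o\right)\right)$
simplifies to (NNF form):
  $d \wedge i \wedge \neg o$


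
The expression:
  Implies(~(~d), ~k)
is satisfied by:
  {k: False, d: False}
  {d: True, k: False}
  {k: True, d: False}


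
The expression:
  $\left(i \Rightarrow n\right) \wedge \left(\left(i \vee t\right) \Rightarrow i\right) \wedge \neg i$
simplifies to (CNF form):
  $\neg i \wedge \neg t$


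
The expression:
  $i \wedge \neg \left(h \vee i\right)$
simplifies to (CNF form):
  $\text{False}$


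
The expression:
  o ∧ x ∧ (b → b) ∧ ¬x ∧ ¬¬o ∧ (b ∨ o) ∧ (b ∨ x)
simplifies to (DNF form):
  False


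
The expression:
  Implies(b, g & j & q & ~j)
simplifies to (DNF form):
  ~b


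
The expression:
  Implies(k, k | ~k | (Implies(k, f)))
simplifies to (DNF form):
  True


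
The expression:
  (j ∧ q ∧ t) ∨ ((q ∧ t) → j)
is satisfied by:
  {j: True, t: False, q: False}
  {j: False, t: False, q: False}
  {q: True, j: True, t: False}
  {q: True, j: False, t: False}
  {t: True, j: True, q: False}
  {t: True, j: False, q: False}
  {t: True, q: True, j: True}


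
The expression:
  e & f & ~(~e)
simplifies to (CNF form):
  e & f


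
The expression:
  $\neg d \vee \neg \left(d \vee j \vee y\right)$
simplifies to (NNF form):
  $\neg d$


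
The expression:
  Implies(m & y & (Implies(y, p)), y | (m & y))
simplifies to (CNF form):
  True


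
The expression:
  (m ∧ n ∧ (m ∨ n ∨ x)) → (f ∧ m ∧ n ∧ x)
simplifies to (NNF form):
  (f ∧ x) ∨ ¬m ∨ ¬n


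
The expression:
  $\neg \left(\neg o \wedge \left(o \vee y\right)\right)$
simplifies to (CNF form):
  $o \vee \neg y$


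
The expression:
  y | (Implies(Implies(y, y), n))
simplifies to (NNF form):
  n | y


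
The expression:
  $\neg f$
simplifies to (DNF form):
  $\neg f$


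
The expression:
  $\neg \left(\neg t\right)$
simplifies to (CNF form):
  $t$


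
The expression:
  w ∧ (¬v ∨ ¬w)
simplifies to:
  w ∧ ¬v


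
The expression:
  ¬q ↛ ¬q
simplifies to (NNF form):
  False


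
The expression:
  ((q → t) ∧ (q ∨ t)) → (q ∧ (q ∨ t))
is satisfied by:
  {q: True, t: False}
  {t: False, q: False}
  {t: True, q: True}


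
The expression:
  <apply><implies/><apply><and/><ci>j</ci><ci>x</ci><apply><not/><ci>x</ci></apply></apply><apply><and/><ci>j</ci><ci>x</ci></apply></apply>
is always true.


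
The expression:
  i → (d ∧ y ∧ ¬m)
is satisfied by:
  {d: True, y: True, i: False, m: False}
  {d: True, y: False, i: False, m: False}
  {y: True, m: False, d: False, i: False}
  {m: False, y: False, d: False, i: False}
  {m: True, d: True, y: True, i: False}
  {m: True, d: True, y: False, i: False}
  {m: True, y: True, d: False, i: False}
  {m: True, y: False, d: False, i: False}
  {i: True, d: True, y: True, m: False}


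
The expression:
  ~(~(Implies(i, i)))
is always true.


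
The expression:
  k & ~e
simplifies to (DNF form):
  k & ~e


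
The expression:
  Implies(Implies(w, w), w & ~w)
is never true.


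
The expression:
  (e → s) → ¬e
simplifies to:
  ¬e ∨ ¬s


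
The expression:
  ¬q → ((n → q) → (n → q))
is always true.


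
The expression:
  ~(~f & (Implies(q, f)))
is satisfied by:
  {q: True, f: True}
  {q: True, f: False}
  {f: True, q: False}


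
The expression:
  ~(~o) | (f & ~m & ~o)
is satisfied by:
  {o: True, f: True, m: False}
  {o: True, m: False, f: False}
  {o: True, f: True, m: True}
  {o: True, m: True, f: False}
  {f: True, m: False, o: False}


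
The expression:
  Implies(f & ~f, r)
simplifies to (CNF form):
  True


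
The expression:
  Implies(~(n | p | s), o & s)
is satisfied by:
  {n: True, p: True, s: True}
  {n: True, p: True, s: False}
  {n: True, s: True, p: False}
  {n: True, s: False, p: False}
  {p: True, s: True, n: False}
  {p: True, s: False, n: False}
  {s: True, p: False, n: False}


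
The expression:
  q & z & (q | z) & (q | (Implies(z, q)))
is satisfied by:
  {z: True, q: True}


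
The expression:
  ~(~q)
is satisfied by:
  {q: True}


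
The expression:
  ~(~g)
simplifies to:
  g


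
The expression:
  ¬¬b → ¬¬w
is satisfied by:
  {w: True, b: False}
  {b: False, w: False}
  {b: True, w: True}


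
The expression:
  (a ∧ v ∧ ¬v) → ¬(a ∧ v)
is always true.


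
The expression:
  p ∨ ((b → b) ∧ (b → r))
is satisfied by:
  {r: True, p: True, b: False}
  {r: True, p: False, b: False}
  {p: True, r: False, b: False}
  {r: False, p: False, b: False}
  {r: True, b: True, p: True}
  {r: True, b: True, p: False}
  {b: True, p: True, r: False}


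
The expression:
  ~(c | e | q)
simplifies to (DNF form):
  ~c & ~e & ~q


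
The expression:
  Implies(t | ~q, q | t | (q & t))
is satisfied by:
  {t: True, q: True}
  {t: True, q: False}
  {q: True, t: False}


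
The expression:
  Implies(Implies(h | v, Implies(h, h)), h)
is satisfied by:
  {h: True}


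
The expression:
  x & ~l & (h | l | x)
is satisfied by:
  {x: True, l: False}


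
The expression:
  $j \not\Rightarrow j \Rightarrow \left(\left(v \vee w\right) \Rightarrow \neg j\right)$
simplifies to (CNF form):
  $\text{True}$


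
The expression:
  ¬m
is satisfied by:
  {m: False}


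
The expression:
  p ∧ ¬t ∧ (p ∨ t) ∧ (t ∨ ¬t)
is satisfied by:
  {p: True, t: False}


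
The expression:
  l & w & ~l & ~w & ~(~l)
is never true.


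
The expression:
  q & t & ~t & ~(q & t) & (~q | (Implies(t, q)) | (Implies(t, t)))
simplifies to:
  False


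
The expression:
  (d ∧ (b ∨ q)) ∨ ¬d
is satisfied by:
  {b: True, q: True, d: False}
  {b: True, q: False, d: False}
  {q: True, b: False, d: False}
  {b: False, q: False, d: False}
  {b: True, d: True, q: True}
  {b: True, d: True, q: False}
  {d: True, q: True, b: False}


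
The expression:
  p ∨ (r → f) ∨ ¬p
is always true.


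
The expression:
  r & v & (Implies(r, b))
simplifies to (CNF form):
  b & r & v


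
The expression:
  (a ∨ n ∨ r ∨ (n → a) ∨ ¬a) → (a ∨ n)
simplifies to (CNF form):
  a ∨ n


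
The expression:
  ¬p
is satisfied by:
  {p: False}


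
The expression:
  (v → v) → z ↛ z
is never true.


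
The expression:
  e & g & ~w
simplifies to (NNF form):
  e & g & ~w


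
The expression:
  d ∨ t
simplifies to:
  d ∨ t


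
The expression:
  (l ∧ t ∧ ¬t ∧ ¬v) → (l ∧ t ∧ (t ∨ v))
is always true.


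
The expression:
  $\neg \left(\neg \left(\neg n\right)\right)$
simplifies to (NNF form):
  $\neg n$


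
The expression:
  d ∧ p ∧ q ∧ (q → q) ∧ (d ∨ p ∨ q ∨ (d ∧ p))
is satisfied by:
  {p: True, d: True, q: True}


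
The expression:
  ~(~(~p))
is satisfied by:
  {p: False}


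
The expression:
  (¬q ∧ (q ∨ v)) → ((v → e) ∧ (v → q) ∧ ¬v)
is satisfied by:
  {q: True, v: False}
  {v: False, q: False}
  {v: True, q: True}


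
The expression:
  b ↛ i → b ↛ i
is always true.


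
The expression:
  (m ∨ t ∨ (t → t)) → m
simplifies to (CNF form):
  m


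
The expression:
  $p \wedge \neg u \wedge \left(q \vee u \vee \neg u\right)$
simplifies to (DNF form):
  $p \wedge \neg u$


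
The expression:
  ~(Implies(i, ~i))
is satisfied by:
  {i: True}


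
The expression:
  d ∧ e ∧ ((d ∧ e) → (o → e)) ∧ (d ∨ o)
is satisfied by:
  {e: True, d: True}


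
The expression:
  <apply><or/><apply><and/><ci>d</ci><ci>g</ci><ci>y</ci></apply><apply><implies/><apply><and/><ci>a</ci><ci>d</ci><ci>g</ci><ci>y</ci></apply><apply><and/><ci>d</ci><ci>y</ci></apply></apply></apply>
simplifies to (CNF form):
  <true/>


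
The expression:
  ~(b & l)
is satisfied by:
  {l: False, b: False}
  {b: True, l: False}
  {l: True, b: False}


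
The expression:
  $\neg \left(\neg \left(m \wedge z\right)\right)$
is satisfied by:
  {z: True, m: True}


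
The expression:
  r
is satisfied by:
  {r: True}


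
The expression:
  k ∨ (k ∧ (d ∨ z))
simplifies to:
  k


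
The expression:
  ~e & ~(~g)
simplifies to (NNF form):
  g & ~e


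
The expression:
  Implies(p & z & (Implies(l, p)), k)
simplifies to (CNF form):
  k | ~p | ~z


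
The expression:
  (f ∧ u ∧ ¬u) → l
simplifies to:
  True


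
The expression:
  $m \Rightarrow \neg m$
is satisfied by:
  {m: False}


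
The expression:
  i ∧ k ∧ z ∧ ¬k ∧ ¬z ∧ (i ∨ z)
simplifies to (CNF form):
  False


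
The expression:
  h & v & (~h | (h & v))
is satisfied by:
  {h: True, v: True}


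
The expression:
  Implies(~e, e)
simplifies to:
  e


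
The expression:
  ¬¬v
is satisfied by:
  {v: True}


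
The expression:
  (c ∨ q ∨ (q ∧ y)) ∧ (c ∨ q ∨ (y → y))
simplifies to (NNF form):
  c ∨ q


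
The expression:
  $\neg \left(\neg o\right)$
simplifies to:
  $o$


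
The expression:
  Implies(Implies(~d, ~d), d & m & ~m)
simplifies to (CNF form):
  False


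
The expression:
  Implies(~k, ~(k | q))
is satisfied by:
  {k: True, q: False}
  {q: False, k: False}
  {q: True, k: True}


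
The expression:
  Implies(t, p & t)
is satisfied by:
  {p: True, t: False}
  {t: False, p: False}
  {t: True, p: True}


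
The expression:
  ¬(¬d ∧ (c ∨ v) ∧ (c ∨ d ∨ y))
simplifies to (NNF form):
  d ∨ (¬c ∧ ¬v) ∨ (¬c ∧ ¬y)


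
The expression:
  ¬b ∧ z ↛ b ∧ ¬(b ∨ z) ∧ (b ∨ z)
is never true.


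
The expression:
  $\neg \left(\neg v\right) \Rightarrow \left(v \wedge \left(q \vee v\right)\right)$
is always true.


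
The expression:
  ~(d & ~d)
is always true.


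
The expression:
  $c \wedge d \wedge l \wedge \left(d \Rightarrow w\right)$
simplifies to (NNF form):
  $c \wedge d \wedge l \wedge w$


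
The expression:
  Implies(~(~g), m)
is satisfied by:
  {m: True, g: False}
  {g: False, m: False}
  {g: True, m: True}


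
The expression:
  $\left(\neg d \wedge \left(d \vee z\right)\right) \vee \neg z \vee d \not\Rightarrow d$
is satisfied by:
  {z: False, d: False}
  {d: True, z: False}
  {z: True, d: False}


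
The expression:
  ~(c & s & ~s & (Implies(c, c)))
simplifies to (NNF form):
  True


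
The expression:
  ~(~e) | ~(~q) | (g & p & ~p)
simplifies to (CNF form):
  e | q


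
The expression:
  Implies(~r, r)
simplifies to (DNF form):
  r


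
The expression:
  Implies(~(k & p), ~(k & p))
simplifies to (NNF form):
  True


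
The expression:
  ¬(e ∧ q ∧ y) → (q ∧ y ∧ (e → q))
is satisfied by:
  {y: True, q: True}


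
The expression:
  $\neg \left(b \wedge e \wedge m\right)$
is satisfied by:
  {m: False, b: False, e: False}
  {e: True, m: False, b: False}
  {b: True, m: False, e: False}
  {e: True, b: True, m: False}
  {m: True, e: False, b: False}
  {e: True, m: True, b: False}
  {b: True, m: True, e: False}


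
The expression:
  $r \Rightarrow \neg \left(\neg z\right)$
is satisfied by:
  {z: True, r: False}
  {r: False, z: False}
  {r: True, z: True}


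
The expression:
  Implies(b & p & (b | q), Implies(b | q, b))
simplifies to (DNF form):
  True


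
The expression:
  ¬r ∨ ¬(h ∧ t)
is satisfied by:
  {h: False, t: False, r: False}
  {r: True, h: False, t: False}
  {t: True, h: False, r: False}
  {r: True, t: True, h: False}
  {h: True, r: False, t: False}
  {r: True, h: True, t: False}
  {t: True, h: True, r: False}


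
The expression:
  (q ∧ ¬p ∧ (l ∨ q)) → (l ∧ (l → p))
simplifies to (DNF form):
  p ∨ ¬q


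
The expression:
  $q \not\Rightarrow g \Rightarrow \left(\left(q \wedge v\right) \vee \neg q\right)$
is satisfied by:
  {v: True, g: True, q: False}
  {v: True, g: False, q: False}
  {g: True, v: False, q: False}
  {v: False, g: False, q: False}
  {q: True, v: True, g: True}
  {q: True, v: True, g: False}
  {q: True, g: True, v: False}


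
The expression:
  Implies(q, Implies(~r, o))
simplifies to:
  o | r | ~q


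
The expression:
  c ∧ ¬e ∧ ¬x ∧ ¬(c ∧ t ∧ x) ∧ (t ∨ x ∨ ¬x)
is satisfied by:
  {c: True, x: False, e: False}


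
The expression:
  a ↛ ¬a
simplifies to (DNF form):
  a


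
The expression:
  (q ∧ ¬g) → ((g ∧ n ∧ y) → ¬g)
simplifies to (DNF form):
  True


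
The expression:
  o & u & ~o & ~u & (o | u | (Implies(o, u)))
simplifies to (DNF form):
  False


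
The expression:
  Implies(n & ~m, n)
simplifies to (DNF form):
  True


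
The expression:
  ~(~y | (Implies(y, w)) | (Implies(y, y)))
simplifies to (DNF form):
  False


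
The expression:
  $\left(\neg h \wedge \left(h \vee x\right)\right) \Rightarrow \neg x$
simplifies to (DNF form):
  $h \vee \neg x$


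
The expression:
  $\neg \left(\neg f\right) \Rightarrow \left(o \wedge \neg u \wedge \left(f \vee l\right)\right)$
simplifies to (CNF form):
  $\left(o \vee \neg f\right) \wedge \left(\neg f \vee \neg u\right)$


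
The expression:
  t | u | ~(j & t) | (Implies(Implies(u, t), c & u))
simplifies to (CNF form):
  True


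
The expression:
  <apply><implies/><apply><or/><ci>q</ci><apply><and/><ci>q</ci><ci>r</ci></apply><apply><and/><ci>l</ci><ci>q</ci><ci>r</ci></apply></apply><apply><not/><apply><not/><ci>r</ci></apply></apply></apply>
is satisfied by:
  {r: True, q: False}
  {q: False, r: False}
  {q: True, r: True}


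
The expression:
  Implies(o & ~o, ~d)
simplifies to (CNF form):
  True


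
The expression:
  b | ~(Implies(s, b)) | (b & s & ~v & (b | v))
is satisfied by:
  {b: True, s: True}
  {b: True, s: False}
  {s: True, b: False}


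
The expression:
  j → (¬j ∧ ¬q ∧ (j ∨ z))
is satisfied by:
  {j: False}


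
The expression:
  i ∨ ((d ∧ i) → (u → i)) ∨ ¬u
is always true.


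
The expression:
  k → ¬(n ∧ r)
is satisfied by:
  {k: False, n: False, r: False}
  {r: True, k: False, n: False}
  {n: True, k: False, r: False}
  {r: True, n: True, k: False}
  {k: True, r: False, n: False}
  {r: True, k: True, n: False}
  {n: True, k: True, r: False}


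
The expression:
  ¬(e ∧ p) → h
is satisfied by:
  {e: True, h: True, p: True}
  {e: True, h: True, p: False}
  {h: True, p: True, e: False}
  {h: True, p: False, e: False}
  {e: True, p: True, h: False}


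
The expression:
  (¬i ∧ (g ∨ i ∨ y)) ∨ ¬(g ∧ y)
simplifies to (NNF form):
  ¬g ∨ ¬i ∨ ¬y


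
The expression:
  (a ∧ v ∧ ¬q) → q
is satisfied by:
  {q: True, v: False, a: False}
  {v: False, a: False, q: False}
  {a: True, q: True, v: False}
  {a: True, v: False, q: False}
  {q: True, v: True, a: False}
  {v: True, q: False, a: False}
  {a: True, v: True, q: True}


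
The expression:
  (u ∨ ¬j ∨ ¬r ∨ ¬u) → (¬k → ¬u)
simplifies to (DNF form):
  k ∨ ¬u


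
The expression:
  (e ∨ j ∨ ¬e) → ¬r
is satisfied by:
  {r: False}


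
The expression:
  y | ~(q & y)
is always true.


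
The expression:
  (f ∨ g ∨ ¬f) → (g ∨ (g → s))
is always true.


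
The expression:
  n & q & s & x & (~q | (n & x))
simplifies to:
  n & q & s & x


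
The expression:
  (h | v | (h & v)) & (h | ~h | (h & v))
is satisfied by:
  {v: True, h: True}
  {v: True, h: False}
  {h: True, v: False}


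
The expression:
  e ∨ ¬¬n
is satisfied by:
  {n: True, e: True}
  {n: True, e: False}
  {e: True, n: False}


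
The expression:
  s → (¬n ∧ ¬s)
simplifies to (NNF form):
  ¬s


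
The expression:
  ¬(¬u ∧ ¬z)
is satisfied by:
  {z: True, u: True}
  {z: True, u: False}
  {u: True, z: False}


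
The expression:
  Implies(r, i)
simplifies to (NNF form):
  i | ~r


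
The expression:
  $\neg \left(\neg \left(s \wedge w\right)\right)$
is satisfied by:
  {w: True, s: True}


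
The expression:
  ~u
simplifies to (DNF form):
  ~u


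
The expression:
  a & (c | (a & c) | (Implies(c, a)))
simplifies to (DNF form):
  a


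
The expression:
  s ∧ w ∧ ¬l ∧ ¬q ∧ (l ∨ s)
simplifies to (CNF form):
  s ∧ w ∧ ¬l ∧ ¬q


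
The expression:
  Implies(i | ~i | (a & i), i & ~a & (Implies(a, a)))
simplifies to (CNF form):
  i & ~a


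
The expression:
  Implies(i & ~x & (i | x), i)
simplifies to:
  True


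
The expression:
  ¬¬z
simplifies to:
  z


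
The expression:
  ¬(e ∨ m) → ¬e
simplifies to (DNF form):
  True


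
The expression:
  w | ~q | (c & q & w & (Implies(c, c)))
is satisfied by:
  {w: True, q: False}
  {q: False, w: False}
  {q: True, w: True}


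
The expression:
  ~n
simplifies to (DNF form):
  ~n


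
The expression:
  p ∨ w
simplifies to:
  p ∨ w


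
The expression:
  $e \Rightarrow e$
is always true.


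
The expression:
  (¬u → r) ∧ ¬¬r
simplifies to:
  r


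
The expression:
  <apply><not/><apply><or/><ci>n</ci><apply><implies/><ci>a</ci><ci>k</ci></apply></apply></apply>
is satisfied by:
  {a: True, n: False, k: False}


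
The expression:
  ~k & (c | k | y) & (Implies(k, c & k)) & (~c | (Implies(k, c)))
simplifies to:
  ~k & (c | y)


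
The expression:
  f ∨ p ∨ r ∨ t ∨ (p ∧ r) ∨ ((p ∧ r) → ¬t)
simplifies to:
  True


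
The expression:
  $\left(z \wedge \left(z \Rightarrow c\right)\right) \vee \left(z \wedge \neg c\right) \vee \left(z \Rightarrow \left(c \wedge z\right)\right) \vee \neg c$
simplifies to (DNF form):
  $\text{True}$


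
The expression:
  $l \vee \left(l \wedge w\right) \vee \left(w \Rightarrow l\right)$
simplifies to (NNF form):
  $l \vee \neg w$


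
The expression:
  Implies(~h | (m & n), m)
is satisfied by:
  {m: True, h: True}
  {m: True, h: False}
  {h: True, m: False}


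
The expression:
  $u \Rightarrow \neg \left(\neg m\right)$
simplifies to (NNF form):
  $m \vee \neg u$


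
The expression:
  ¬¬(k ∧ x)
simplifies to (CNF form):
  k ∧ x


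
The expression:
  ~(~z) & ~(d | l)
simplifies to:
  z & ~d & ~l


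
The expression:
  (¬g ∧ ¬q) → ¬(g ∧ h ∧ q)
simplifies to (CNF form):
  True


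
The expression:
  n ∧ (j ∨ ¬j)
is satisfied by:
  {n: True}


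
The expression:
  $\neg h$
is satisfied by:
  {h: False}


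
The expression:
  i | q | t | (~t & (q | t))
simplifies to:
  i | q | t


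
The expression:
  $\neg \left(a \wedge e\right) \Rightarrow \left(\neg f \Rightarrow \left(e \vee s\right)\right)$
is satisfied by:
  {e: True, s: True, f: True}
  {e: True, s: True, f: False}
  {e: True, f: True, s: False}
  {e: True, f: False, s: False}
  {s: True, f: True, e: False}
  {s: True, f: False, e: False}
  {f: True, s: False, e: False}


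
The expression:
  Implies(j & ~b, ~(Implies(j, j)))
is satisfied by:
  {b: True, j: False}
  {j: False, b: False}
  {j: True, b: True}


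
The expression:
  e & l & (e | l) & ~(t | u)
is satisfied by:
  {e: True, l: True, u: False, t: False}


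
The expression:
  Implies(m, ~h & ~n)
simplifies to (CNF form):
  (~h | ~m) & (~m | ~n)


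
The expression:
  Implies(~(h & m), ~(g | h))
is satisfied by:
  {m: True, g: False, h: False}
  {g: False, h: False, m: False}
  {h: True, m: True, g: False}
  {h: True, g: True, m: True}


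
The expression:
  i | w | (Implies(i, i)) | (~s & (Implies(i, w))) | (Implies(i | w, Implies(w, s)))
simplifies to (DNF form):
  True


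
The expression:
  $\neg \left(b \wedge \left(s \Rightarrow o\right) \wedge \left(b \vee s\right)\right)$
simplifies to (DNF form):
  $\left(s \wedge \neg o\right) \vee \neg b$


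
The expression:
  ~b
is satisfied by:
  {b: False}


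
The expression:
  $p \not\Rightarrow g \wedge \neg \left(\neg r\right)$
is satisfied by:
  {r: True, p: True, g: False}


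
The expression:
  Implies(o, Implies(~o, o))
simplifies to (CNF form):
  True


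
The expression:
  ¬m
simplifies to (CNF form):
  ¬m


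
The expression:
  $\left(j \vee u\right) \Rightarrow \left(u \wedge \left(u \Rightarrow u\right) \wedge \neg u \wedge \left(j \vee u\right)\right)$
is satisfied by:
  {u: False, j: False}


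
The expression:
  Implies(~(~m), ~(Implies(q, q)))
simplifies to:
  ~m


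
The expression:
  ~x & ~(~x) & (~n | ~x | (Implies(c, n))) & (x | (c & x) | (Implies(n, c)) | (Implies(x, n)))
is never true.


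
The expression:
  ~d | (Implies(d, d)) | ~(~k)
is always true.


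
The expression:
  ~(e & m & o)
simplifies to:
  ~e | ~m | ~o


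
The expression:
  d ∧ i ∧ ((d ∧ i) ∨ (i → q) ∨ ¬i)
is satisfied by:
  {i: True, d: True}


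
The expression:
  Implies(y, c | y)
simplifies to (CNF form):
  True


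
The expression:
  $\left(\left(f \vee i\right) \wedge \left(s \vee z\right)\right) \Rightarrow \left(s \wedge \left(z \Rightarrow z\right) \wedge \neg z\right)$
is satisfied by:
  {f: False, z: False, i: False}
  {i: True, f: False, z: False}
  {f: True, i: False, z: False}
  {i: True, f: True, z: False}
  {z: True, i: False, f: False}


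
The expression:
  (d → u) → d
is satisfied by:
  {d: True}


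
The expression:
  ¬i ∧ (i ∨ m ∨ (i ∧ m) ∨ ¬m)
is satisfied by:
  {i: False}


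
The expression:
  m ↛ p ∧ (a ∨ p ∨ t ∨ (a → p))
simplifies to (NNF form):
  m ∧ ¬p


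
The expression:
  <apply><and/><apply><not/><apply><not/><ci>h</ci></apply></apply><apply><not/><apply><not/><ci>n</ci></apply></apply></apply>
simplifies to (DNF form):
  <apply><and/><ci>h</ci><ci>n</ci></apply>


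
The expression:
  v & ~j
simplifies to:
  v & ~j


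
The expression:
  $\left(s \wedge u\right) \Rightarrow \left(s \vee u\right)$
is always true.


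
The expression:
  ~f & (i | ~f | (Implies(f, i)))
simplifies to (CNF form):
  ~f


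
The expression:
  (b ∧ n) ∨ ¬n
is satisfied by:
  {b: True, n: False}
  {n: False, b: False}
  {n: True, b: True}


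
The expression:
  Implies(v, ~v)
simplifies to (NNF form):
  ~v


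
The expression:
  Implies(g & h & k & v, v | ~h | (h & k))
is always true.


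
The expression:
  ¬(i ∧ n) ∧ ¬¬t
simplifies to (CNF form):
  t ∧ (¬i ∨ ¬n)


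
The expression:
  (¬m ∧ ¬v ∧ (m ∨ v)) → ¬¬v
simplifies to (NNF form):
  True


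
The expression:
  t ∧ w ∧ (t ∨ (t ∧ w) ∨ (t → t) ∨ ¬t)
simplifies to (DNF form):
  t ∧ w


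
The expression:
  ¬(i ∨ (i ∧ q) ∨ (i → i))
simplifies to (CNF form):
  False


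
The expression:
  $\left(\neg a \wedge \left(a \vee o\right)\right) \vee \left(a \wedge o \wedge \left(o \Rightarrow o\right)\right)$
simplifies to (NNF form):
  $o$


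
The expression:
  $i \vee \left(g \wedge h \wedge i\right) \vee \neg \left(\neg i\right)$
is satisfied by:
  {i: True}


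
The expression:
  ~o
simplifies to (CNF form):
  ~o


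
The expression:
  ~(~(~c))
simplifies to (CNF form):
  ~c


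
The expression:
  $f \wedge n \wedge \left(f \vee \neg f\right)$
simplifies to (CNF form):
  $f \wedge n$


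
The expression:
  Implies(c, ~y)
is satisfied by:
  {c: False, y: False}
  {y: True, c: False}
  {c: True, y: False}


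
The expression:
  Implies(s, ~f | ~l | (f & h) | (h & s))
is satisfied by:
  {h: True, l: False, s: False, f: False}
  {f: False, l: False, h: False, s: False}
  {f: True, h: True, l: False, s: False}
  {f: True, l: False, h: False, s: False}
  {s: True, h: True, f: False, l: False}
  {s: True, f: False, l: False, h: False}
  {s: True, f: True, h: True, l: False}
  {s: True, f: True, l: False, h: False}
  {h: True, l: True, s: False, f: False}
  {l: True, s: False, h: False, f: False}
  {f: True, l: True, h: True, s: False}
  {f: True, l: True, s: False, h: False}
  {h: True, l: True, s: True, f: False}
  {l: True, s: True, f: False, h: False}
  {f: True, l: True, s: True, h: True}


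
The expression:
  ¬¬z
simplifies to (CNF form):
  z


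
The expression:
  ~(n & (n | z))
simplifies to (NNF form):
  ~n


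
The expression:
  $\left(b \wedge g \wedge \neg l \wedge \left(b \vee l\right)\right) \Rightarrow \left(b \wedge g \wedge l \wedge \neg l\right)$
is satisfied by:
  {l: True, g: False, b: False}
  {g: False, b: False, l: False}
  {b: True, l: True, g: False}
  {b: True, g: False, l: False}
  {l: True, g: True, b: False}
  {g: True, l: False, b: False}
  {b: True, g: True, l: True}
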